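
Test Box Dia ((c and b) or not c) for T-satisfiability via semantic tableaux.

1. Box Dia ((c and b) or not c), u
2. Dia ((c and b) or not c), u
3. (c and b) or not c, v
4. Dia ((c and b) or not c), v
5. not c, v
6. (c and b) or not c, w
7. not c, w
Accessibility: uRu, uRv, vRv, vRw, wRw

Yes, satisfiable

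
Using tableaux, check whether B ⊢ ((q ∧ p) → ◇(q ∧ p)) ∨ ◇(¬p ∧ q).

Tableau for the negation ¬(((q ∧ p) → ◇(q ∧ p)) ∨ ◇(¬p ∧ q)):
1. ¬(((q ∧ p) → ◇(q ∧ p)) ∨ ◇(¬p ∧ q)), u
2. ¬((q ∧ p) → ◇(q ∧ p)), u   [¬∨-rule on 1]
3. ¬◇(¬p ∧ q), u   [¬∨-rule on 1]
4. q ∧ p, u   [¬→-rule on 2]
5. ¬◇(q ∧ p), u   [¬→-rule on 2]
6. q, u   [∧-rule on 4]
7. p, u   [∧-rule on 4]
8. ¬(¬p ∧ q), u   [¬◇-rule on 3 via uRu]
9. ¬(q ∧ p), u   [¬◇-rule on 5 via uRu]
10. ¬p, u   [¬∧-rule on 9 (branches; this branch)]
Accessibility: uRu
Branch closes: p and ¬p both at u.
All branches of the negation close; one closing branch shown above.

Valid in B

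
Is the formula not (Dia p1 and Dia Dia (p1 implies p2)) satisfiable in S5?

1. not (Dia p1 and Dia Dia (p1 implies p2)), u
2. not Dia Dia (p1 implies p2), u
3. not Dia (p1 implies p2), u
4. not (p1 implies p2), u
5. p1, u
6. not p2, u
Accessibility: uRu

Yes, satisfiable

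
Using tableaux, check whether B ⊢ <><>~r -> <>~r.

Not valid

Tableau for the negation ~(<><>~r -> <>~r):
1. ~(<><>~r -> <>~r), 0
2. <><>~r, 0
3. ~<>~r, 0
4. r, 0
5. <>~r, 1
6. r, 1
7. ~r, 2
Accessibility: 0R0, 0R1, 1R0, 1R1, 1R2, 2R1, 2R2
The negation has an open branch (countermodel exists).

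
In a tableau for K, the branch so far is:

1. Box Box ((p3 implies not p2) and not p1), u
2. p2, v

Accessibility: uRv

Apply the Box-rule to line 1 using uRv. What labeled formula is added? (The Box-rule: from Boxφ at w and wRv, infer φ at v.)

Box ((p3 implies not p2) and not p1), v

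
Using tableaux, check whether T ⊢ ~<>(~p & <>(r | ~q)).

Tableau for the negation <>(~p & <>(r | ~q)):
1. <>(~p & <>(r | ~q)), w0
2. ~p & <>(r | ~q), w1
3. ~p, w1
4. <>(r | ~q), w1
5. r | ~q, w2
6. ~q, w2
Accessibility: w0Rw0, w0Rw1, w1Rw1, w1Rw2, w2Rw2
The negation has an open branch (countermodel exists).

No, not valid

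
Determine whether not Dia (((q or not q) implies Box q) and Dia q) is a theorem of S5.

Invalid (countermodel exists)

Tableau for the negation Dia (((q or not q) implies Box q) and Dia q):
1. Dia (((q or not q) implies Box q) and Dia q), w0
2. ((q or not q) implies Box q) and Dia q, w1
3. (q or not q) implies Box q, w1
4. Dia q, w1
5. Box q, w1
6. q, w0
7. q, w1
8. q, w2
Accessibility: w0Rw0, w0Rw1, w0Rw2, w1Rw0, w1Rw1, w1Rw2, w2Rw0, w2Rw1, w2Rw2
The negation has an open branch (countermodel exists).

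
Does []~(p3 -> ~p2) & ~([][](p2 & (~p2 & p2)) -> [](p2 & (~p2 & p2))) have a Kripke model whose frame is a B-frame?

1. []~(p3 -> ~p2) & ~([][](p2 & (~p2 & p2)) -> [](p2 & (~p2 & p2))), 0
2. []~(p3 -> ~p2), 0   [&-rule on 1]
3. ~([][](p2 & (~p2 & p2)) -> [](p2 & (~p2 & p2))), 0   [&-rule on 1]
4. [][](p2 & (~p2 & p2)), 0   [~->-rule on 3]
5. ~[](p2 & (~p2 & p2)), 0   [~->-rule on 3]
6. ~(p3 -> ~p2), 0   [[]-rule on 2 via 0R0]
7. p3, 0   [~->-rule on 6]
8. p2, 0   [~->-rule on 6]
9. [](p2 & (~p2 & p2)), 0   [[]-rule on 4 via 0R0]
10. p2 & (~p2 & p2), 0   [[]-rule on 9 via 0R0]
11. ~p2 & p2, 0   [&-rule on 10]
12. ~p2, 0   [&-rule on 11]
Accessibility: 0R0
Branch closes: p2 and ~p2 both at 0.
All branches of the tableau close; one closing branch shown above.

Unsatisfiable (every branch closes)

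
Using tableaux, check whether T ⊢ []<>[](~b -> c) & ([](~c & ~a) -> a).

Tableau for the negation ~([]<>[](~b -> c) & ([](~c & ~a) -> a)):
1. ~([]<>[](~b -> c) & ([](~c & ~a) -> a)), w0
2. ~([](~c & ~a) -> a), w0
3. [](~c & ~a), w0
4. ~a, w0
5. ~c & ~a, w0
6. ~c, w0
Accessibility: w0Rw0
The negation has an open branch (countermodel exists).

Invalid (countermodel exists)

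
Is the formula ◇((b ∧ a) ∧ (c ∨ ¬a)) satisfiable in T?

1. ◇((b ∧ a) ∧ (c ∨ ¬a)), w0
2. (b ∧ a) ∧ (c ∨ ¬a), w1   [◇-rule on 1: fresh world w1, w0Rw1]
3. b ∧ a, w1   [∧-rule on 2]
4. c ∨ ¬a, w1   [∧-rule on 2]
5. b, w1   [∧-rule on 3]
6. a, w1   [∧-rule on 3]
7. c, w1   [∨-rule on 4 (branches; this branch)]
Accessibility: w0Rw0, w0Rw1, w1Rw1

Satisfiable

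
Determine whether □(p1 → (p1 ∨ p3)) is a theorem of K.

Yes, valid

Tableau for the negation ¬□(p1 → (p1 ∨ p3)):
1. ¬□(p1 → (p1 ∨ p3)), w0
2. ¬(p1 → (p1 ∨ p3)), w1
3. p1, w1
4. ¬(p1 ∨ p3), w1
5. ¬p1, w1
6. ¬p3, w1
Accessibility: w0Rw1
Branch closes: p1 and ¬p1 both at w1.
All branches of the negation close; one closing branch shown above.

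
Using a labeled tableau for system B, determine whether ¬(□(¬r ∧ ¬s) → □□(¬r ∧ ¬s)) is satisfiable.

1. ¬(□(¬r ∧ ¬s) → □□(¬r ∧ ¬s)), w0
2. □(¬r ∧ ¬s), w0
3. ¬□□(¬r ∧ ¬s), w0
4. ¬r ∧ ¬s, w0
5. ¬r, w0
6. ¬s, w0
7. ¬□(¬r ∧ ¬s), w1
8. ¬r ∧ ¬s, w1
9. ¬r, w1
10. ¬s, w1
11. ¬(¬r ∧ ¬s), w2
12. s, w2
Accessibility: w0Rw0, w0Rw1, w1Rw0, w1Rw1, w1Rw2, w2Rw1, w2Rw2

Satisfiable (open branch found)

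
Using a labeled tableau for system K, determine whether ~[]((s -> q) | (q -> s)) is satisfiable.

Unsatisfiable (every branch closes)

1. ~[]((s -> q) | (q -> s)), 0
2. ~((s -> q) | (q -> s)), 1
3. ~(s -> q), 1
4. ~(q -> s), 1
5. s, 1
6. ~q, 1
7. q, 1
8. ~s, 1
Accessibility: 0R1
Branch closes: q and ~q both at 1.
(One branch shown.) All branches close.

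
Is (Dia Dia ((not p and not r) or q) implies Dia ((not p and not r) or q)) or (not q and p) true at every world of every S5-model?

Tableau for the negation not ((Dia Dia ((not p and not r) or q) implies Dia ((not p and not r) or q)) or (not q and p)):
1. not ((Dia Dia ((not p and not r) or q) implies Dia ((not p and not r) or q)) or (not q and p)), w0
2. not (Dia Dia ((not p and not r) or q) implies Dia ((not p and not r) or q)), w0
3. not (not q and p), w0
4. Dia Dia ((not p and not r) or q), w0
5. not Dia ((not p and not r) or q), w0
6. not ((not p and not r) or q), w0
7. not (not p and not r), w0
8. not q, w0
9. not p, w0
10. r, w0
11. Dia ((not p and not r) or q), w1
12. not ((not p and not r) or q), w1
13. not (not p and not r), w1
14. not q, w1
15. r, w1
16. (not p and not r) or q, w2
17. not ((not p and not r) or q), w2
18. not (not p and not r), w2
19. not q, w2
20. not p and not r, w2
21. not p, w2
22. not r, w2
23. r, w2
Accessibility: w0Rw0, w0Rw1, w0Rw2, w1Rw0, w1Rw1, w1Rw2, w2Rw0, w2Rw1, w2Rw2
Branch closes: r and not r both at w2.
All branches of the negation close; one closing branch shown above.

Yes, valid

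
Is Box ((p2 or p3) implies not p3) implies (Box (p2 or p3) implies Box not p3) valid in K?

Valid

Tableau for the negation not (Box ((p2 or p3) implies not p3) implies (Box (p2 or p3) implies Box not p3)):
1. not (Box ((p2 or p3) implies not p3) implies (Box (p2 or p3) implies Box not p3)), u
2. Box ((p2 or p3) implies not p3), u   [neg-implies-rule on 1]
3. not (Box (p2 or p3) implies Box not p3), u   [neg-implies-rule on 1]
4. Box (p2 or p3), u   [neg-implies-rule on 3]
5. not Box not p3, u   [neg-implies-rule on 3]
6. p3, v   [neg-Box-rule on 5: fresh world v, uRv]
7. (p2 or p3) implies not p3, v   [Box-rule on 2 via uRv]
8. p2 or p3, v   [Box-rule on 4 via uRv]
9. not (p2 or p3), v   [implies-rule on 7 (branches; this branch)]
10. not p2, v   [neg-or-rule on 9]
11. not p3, v   [neg-or-rule on 9]
Accessibility: uRv
Branch closes: p3 and not p3 both at v.
Every branch of the negation's tableau closes; the branch above is one of them.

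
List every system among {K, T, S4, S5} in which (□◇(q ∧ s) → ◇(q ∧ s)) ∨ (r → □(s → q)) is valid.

T, S4, S5

K-tableau for the negation ¬((□◇(q ∧ s) → ◇(q ∧ s)) ∨ (r → □(s → q))):
1. ¬((□◇(q ∧ s) → ◇(q ∧ s)) ∨ (r → □(s → q))), u
2. ¬(□◇(q ∧ s) → ◇(q ∧ s)), u
3. ¬(r → □(s → q)), u
4. □◇(q ∧ s), u
5. ¬◇(q ∧ s), u
6. r, u
7. ¬□(s → q), u
8. ¬(s → q), v
9. s, v
10. ¬q, v
11. ◇(q ∧ s), v
12. ¬(q ∧ s), v
13. q ∧ s, w
14. q, w
15. s, w
Accessibility: uRv, vRw
Complete open branch: countermodel on a K-frame, so not valid in K.
T-tableau for the negation ¬((□◇(q ∧ s) → ◇(q ∧ s)) ∨ (r → □(s → q))):
1. ¬((□◇(q ∧ s) → ◇(q ∧ s)) ∨ (r → □(s → q))), u
2. ¬(□◇(q ∧ s) → ◇(q ∧ s)), u
3. ¬(r → □(s → q)), u
4. □◇(q ∧ s), u
5. ¬◇(q ∧ s), u
6. r, u
7. ¬□(s → q), u
8. ◇(q ∧ s), u
9. ¬(q ∧ s), u
10. ¬s, u
11. ¬(s → q), v
12. s, v
13. ¬q, v
14. ◇(q ∧ s), v
15. ¬(q ∧ s), v
16. q ∧ s, w
17. q, w
18. s, w
19. ◇(q ∧ s), w
20. ¬(q ∧ s), w
21. ¬s, w
Accessibility: uRu, uRv, uRw, vRv, wRw
Branch closes: s and ¬s both at w.
Every branch closes (one shown): valid in T, hence also in S4, S5 (every theorem of T is a theorem of S4 and S5).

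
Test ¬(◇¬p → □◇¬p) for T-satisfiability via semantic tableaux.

Yes, satisfiable

1. ¬(◇¬p → □◇¬p), u
2. ◇¬p, u   [¬→-rule on 1]
3. ¬□◇¬p, u   [¬→-rule on 1]
4. ¬p, v   [◇-rule on 2: fresh world v, uRv]
5. ¬◇¬p, w   [¬□-rule on 3: fresh world w, uRw]
6. p, w   [¬◇-rule on 5 via wRw]
Accessibility: uRu, uRv, uRw, vRv, wRw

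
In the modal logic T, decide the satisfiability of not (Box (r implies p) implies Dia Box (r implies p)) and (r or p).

1. not (Box (r implies p) implies Dia Box (r implies p)) and (r or p), 0
2. not (Box (r implies p) implies Dia Box (r implies p)), 0
3. r or p, 0
4. Box (r implies p), 0
5. not Dia Box (r implies p), 0
6. r implies p, 0
7. not Box (r implies p), 0
8. p, 0
9. not (r implies p), 1
10. r, 1
11. not p, 1
12. r implies p, 1
13. not Box (r implies p), 1
14. p, 1
Accessibility: 0R0, 0R1, 1R1
Branch closes: p and not p both at 1.
All branches of the tableau close; one closing branch shown above.

Unsatisfiable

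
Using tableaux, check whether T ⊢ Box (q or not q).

Tableau for the negation not Box (q or not q):
1. not Box (q or not q), u
2. not (q or not q), v
3. not q, v
4. q, v
Accessibility: uRu, uRv, vRv
Branch closes: q and not q both at v.
Every branch of the negation's tableau closes; the branch above is one of them.

Valid in T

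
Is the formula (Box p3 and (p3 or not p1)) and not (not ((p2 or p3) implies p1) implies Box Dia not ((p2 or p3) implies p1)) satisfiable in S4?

Yes, satisfiable

1. (Box p3 and (p3 or not p1)) and not (not ((p2 or p3) implies p1) implies Box Dia not ((p2 or p3) implies p1)), w0
2. Box p3 and (p3 or not p1), w0
3. not (not ((p2 or p3) implies p1) implies Box Dia not ((p2 or p3) implies p1)), w0
4. Box p3, w0
5. p3 or not p1, w0
6. not ((p2 or p3) implies p1), w0
7. not Box Dia not ((p2 or p3) implies p1), w0
8. p2 or p3, w0
9. not p1, w0
10. p3, w0
11. not Dia not ((p2 or p3) implies p1), w1
12. p3, w1
13. (p2 or p3) implies p1, w1
14. p1, w1
Accessibility: w0Rw0, w0Rw1, w1Rw1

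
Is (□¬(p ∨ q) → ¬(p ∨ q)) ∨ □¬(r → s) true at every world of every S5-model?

Tableau for the negation ¬((□¬(p ∨ q) → ¬(p ∨ q)) ∨ □¬(r → s)):
1. ¬((□¬(p ∨ q) → ¬(p ∨ q)) ∨ □¬(r → s)), u
2. ¬(□¬(p ∨ q) → ¬(p ∨ q)), u
3. ¬□¬(r → s), u
4. □¬(p ∨ q), u
5. p ∨ q, u
6. ¬(p ∨ q), u
7. ¬p, u
8. ¬q, u
9. q, u
Accessibility: uRu
Branch closes: q and ¬q both at u.
All branches of the negation close; one closing branch shown above.

Valid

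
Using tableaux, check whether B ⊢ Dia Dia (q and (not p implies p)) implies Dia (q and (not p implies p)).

Not valid

Tableau for the negation not (Dia Dia (q and (not p implies p)) implies Dia (q and (not p implies p))):
1. not (Dia Dia (q and (not p implies p)) implies Dia (q and (not p implies p))), u
2. Dia Dia (q and (not p implies p)), u
3. not Dia (q and (not p implies p)), u
4. not (q and (not p implies p)), u
5. not (not p implies p), u
6. not p, u
7. Dia (q and (not p implies p)), v
8. not (q and (not p implies p)), v
9. not (not p implies p), v
10. not p, v
11. q and (not p implies p), w
12. q, w
13. not p implies p, w
14. p, w
Accessibility: uRu, uRv, vRu, vRv, vRw, wRv, wRw
The negation has an open branch (countermodel exists).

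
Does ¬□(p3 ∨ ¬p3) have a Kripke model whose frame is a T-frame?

Unsatisfiable (every branch closes)

1. ¬□(p3 ∨ ¬p3), w0
2. ¬(p3 ∨ ¬p3), w1
3. ¬p3, w1
4. p3, w1
Accessibility: w0Rw0, w0Rw1, w1Rw1
Branch closes: p3 and ¬p3 both at w1.
All branches of the tableau close; one closing branch shown above.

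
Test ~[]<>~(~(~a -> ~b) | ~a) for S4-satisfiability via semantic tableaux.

1. ~[]<>~(~(~a -> ~b) | ~a), 0
2. ~<>~(~(~a -> ~b) | ~a), 1
3. ~(~a -> ~b) | ~a, 1
4. ~a, 1
Accessibility: 0R0, 0R1, 1R1

Satisfiable (open branch found)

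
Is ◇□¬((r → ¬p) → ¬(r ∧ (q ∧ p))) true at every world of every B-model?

Tableau for the negation ¬◇□¬((r → ¬p) → ¬(r ∧ (q ∧ p))):
1. ¬◇□¬((r → ¬p) → ¬(r ∧ (q ∧ p))), 0
2. ¬□¬((r → ¬p) → ¬(r ∧ (q ∧ p))), 0
3. (r → ¬p) → ¬(r ∧ (q ∧ p)), 1
4. ¬□¬((r → ¬p) → ¬(r ∧ (q ∧ p))), 1
5. ¬(r ∧ (q ∧ p)), 1
6. ¬(q ∧ p), 1
7. ¬p, 1
8. (r → ¬p) → ¬(r ∧ (q ∧ p)), 2
9. ¬(r ∧ (q ∧ p)), 2
10. ¬(q ∧ p), 2
11. ¬p, 2
Accessibility: 0R0, 0R1, 1R0, 1R1, 1R2, 2R1, 2R2
The negation has an open branch (countermodel exists).

Not valid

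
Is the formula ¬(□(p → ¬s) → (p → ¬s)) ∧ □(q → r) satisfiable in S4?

1. ¬(□(p → ¬s) → (p → ¬s)) ∧ □(q → r), 0
2. ¬(□(p → ¬s) → (p → ¬s)), 0
3. □(q → r), 0
4. □(p → ¬s), 0
5. ¬(p → ¬s), 0
6. p, 0
7. s, 0
8. q → r, 0
9. p → ¬s, 0
10. r, 0
11. ¬s, 0
Accessibility: 0R0
Branch closes: s and ¬s both at 0.
(One branch shown.) All branches close.

No, unsatisfiable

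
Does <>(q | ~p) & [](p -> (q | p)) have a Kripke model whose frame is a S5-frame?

Satisfiable (open branch found)

1. <>(q | ~p) & [](p -> (q | p)), w0
2. <>(q | ~p), w0
3. [](p -> (q | p)), w0
4. p -> (q | p), w0
5. q | p, w0
6. p, w0
7. q | ~p, w1
8. p -> (q | p), w1
9. ~p, w1
10. q | p, w1
11. q, w1
Accessibility: w0Rw0, w0Rw1, w1Rw0, w1Rw1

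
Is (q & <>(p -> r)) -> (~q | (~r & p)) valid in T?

Not valid

Tableau for the negation ~((q & <>(p -> r)) -> (~q | (~r & p))):
1. ~((q & <>(p -> r)) -> (~q | (~r & p))), 0
2. q & <>(p -> r), 0
3. ~(~q | (~r & p)), 0
4. q, 0
5. <>(p -> r), 0
6. ~(~r & p), 0
7. ~p, 0
8. p -> r, 1
9. r, 1
Accessibility: 0R0, 0R1, 1R1
The negation has an open branch (countermodel exists).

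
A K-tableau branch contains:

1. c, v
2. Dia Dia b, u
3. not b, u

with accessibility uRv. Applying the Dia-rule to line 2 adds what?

a fresh world w with uRw, and Dia b at w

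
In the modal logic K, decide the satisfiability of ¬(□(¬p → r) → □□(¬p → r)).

1. ¬(□(¬p → r) → □□(¬p → r)), 0
2. □(¬p → r), 0
3. ¬□□(¬p → r), 0
4. ¬□(¬p → r), 1
5. ¬p → r, 1
6. r, 1
7. ¬(¬p → r), 2
8. ¬p, 2
9. ¬r, 2
Accessibility: 0R1, 1R2

Satisfiable (open branch found)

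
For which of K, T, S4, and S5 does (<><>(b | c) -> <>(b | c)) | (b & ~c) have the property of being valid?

S4, S5

S4-tableau for the negation ~((<><>(b | c) -> <>(b | c)) | (b & ~c)):
1. ~((<><>(b | c) -> <>(b | c)) | (b & ~c)), w0
2. ~(<><>(b | c) -> <>(b | c)), w0   [~|-rule on 1]
3. ~(b & ~c), w0   [~|-rule on 1]
4. <><>(b | c), w0   [~->-rule on 2]
5. ~<>(b | c), w0   [~->-rule on 2]
6. ~(b | c), w0   [~<>-rule on 5 via w0Rw0]
7. ~b, w0   [~|-rule on 6]
8. ~c, w0   [~|-rule on 6]
9. <>(b | c), w1   [<>-rule on 4: fresh world w1, w0Rw1]
10. ~(b | c), w1   [~<>-rule on 5 via w0Rw1]
11. ~b, w1   [~|-rule on 10]
12. ~c, w1   [~|-rule on 10]
13. b | c, w2   [<>-rule on 9: fresh world w2, w1Rw2]
14. ~(b | c), w2   [~<>-rule on 5 via w0Rw2]
15. ~b, w2   [~|-rule on 14]
16. ~c, w2   [~|-rule on 14]
17. c, w2   [|-rule on 13 (branches; this branch)]
Accessibility: w0Rw0, w0Rw1, w0Rw2, w1Rw1, w1Rw2, w2Rw2
Branch closes: c and ~c both at w2.
Every branch closes (one shown): valid in S4, hence also in S5 (every theorem of S4 is a theorem of S5).
T-tableau for the negation ~((<><>(b | c) -> <>(b | c)) | (b & ~c)):
1. ~((<><>(b | c) -> <>(b | c)) | (b & ~c)), w0
2. ~(<><>(b | c) -> <>(b | c)), w0   [~|-rule on 1]
3. ~(b & ~c), w0   [~|-rule on 1]
4. <><>(b | c), w0   [~->-rule on 2]
5. ~<>(b | c), w0   [~->-rule on 2]
6. ~(b | c), w0   [~<>-rule on 5 via w0Rw0]
7. ~b, w0   [~|-rule on 6]
8. ~c, w0   [~|-rule on 6]
9. <>(b | c), w1   [<>-rule on 4: fresh world w1, w0Rw1]
10. ~(b | c), w1   [~<>-rule on 5 via w0Rw1]
11. ~b, w1   [~|-rule on 10]
12. ~c, w1   [~|-rule on 10]
13. b | c, w2   [<>-rule on 9: fresh world w2, w1Rw2]
14. c, w2   [|-rule on 13 (branches; this branch)]
Accessibility: w0Rw0, w0Rw1, w1Rw1, w1Rw2, w2Rw2
Complete open branch: countermodel on a T-frame, so not valid in T, nor in K (the same frame is also a K-frame).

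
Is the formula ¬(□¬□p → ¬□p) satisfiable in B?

1. ¬(□¬□p → ¬□p), w0
2. □¬□p, w0   [¬→-rule on 1]
3. □p, w0   [¬→-rule on 1]
4. ¬□p, w0   [□-rule on 2 via w0Rw0]
5. p, w0   [□-rule on 3 via w0Rw0]
6. ¬p, w1   [¬□-rule on 4: fresh world w1, w0Rw1]
7. ¬□p, w1   [□-rule on 2 via w0Rw1]
8. p, w1   [□-rule on 3 via w0Rw1]
Accessibility: w0Rw0, w0Rw1, w1Rw0, w1Rw1
Branch closes: p and ¬p both at w1.
Every branch closes; the branch above is one of them.

No, unsatisfiable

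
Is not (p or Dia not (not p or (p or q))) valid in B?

Tableau for the negation p or Dia not (not p or (p or q)):
1. p or Dia not (not p or (p or q)), u
2. p, u
Accessibility: uRu
The negation has an open branch (countermodel exists).

Not valid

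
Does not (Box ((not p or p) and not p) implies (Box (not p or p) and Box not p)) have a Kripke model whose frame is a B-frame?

1. not (Box ((not p or p) and not p) implies (Box (not p or p) and Box not p)), w0
2. Box ((not p or p) and not p), w0
3. not (Box (not p or p) and Box not p), w0
4. (not p or p) and not p, w0
5. not p or p, w0
6. not p, w0
7. not Box not p, w0
8. p, w1
9. (not p or p) and not p, w1
10. not p or p, w1
11. not p, w1
Accessibility: w0Rw0, w0Rw1, w1Rw0, w1Rw1
Branch closes: p and not p both at w1.
All branches of the tableau close; one closing branch shown above.

Unsatisfiable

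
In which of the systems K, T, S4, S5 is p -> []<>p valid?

S5

S4-tableau for the negation ~(p -> []<>p):
1. ~(p -> []<>p), u
2. p, u
3. ~[]<>p, u
4. ~<>p, v
5. ~p, v
Accessibility: uRu, uRv, vRv
Complete open branch: countermodel on an S4-frame, so not valid in S4, nor in K, T (the same frame is also a K-frame and a T-frame).
S5-tableau for the negation ~(p -> []<>p):
1. ~(p -> []<>p), u
2. p, u
3. ~[]<>p, u
4. ~<>p, v
5. ~p, u
Accessibility: uRu, uRv, vRu, vRv
Branch closes: p and ~p both at u.
Every branch closes (one shown): valid in S5.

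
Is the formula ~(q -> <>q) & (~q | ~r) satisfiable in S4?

1. ~(q -> <>q) & (~q | ~r), u
2. ~(q -> <>q), u
3. ~q | ~r, u
4. q, u
5. ~<>q, u
6. ~q, u
Accessibility: uRu
Branch closes: q and ~q both at u.
All branches of the tableau close; one closing branch shown above.

Unsatisfiable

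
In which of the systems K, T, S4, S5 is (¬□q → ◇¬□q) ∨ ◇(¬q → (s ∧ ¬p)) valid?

T, S4, S5

K-tableau for the negation ¬((¬□q → ◇¬□q) ∨ ◇(¬q → (s ∧ ¬p))):
1. ¬((¬□q → ◇¬□q) ∨ ◇(¬q → (s ∧ ¬p))), 0
2. ¬(¬□q → ◇¬□q), 0
3. ¬◇(¬q → (s ∧ ¬p)), 0
4. ¬□q, 0
5. ¬◇¬□q, 0
6. ¬q, 1
7. ¬(¬q → (s ∧ ¬p)), 1
8. ¬(s ∧ ¬p), 1
9. □q, 1
10. p, 1
Accessibility: 0R1
Complete open branch: countermodel on a K-frame, so not valid in K.
T-tableau for the negation ¬((¬□q → ◇¬□q) ∨ ◇(¬q → (s ∧ ¬p))):
1. ¬((¬□q → ◇¬□q) ∨ ◇(¬q → (s ∧ ¬p))), 0
2. ¬(¬□q → ◇¬□q), 0
3. ¬◇(¬q → (s ∧ ¬p)), 0
4. ¬□q, 0
5. ¬◇¬□q, 0
6. ¬(¬q → (s ∧ ¬p)), 0
7. ¬q, 0
8. ¬(s ∧ ¬p), 0
9. □q, 0
10. q, 0
Accessibility: 0R0
Branch closes: q and ¬q both at 0.
Every branch closes (one shown): valid in T, hence also in S4, S5 (every theorem of T is a theorem of S4 and S5).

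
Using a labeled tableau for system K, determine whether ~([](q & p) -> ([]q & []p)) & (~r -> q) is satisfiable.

Unsatisfiable

1. ~([](q & p) -> ([]q & []p)) & (~r -> q), w0
2. ~([](q & p) -> ([]q & []p)), w0
3. ~r -> q, w0
4. [](q & p), w0
5. ~([]q & []p), w0
6. q, w0
7. ~[]p, w0
8. ~p, w1
9. q & p, w1
10. q, w1
11. p, w1
Accessibility: w0Rw1
Branch closes: p and ~p both at w1.
Every branch closes; the branch above is one of them.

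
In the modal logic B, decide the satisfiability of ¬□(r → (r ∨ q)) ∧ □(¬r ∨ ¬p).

1. ¬□(r → (r ∨ q)) ∧ □(¬r ∨ ¬p), u
2. ¬□(r → (r ∨ q)), u
3. □(¬r ∨ ¬p), u
4. ¬r ∨ ¬p, u
5. ¬p, u
6. ¬(r → (r ∨ q)), v
7. r, v
8. ¬(r ∨ q), v
9. ¬r, v
10. ¬q, v
Accessibility: uRu, uRv, vRu, vRv
Branch closes: r and ¬r both at v.
(One branch shown.) All branches close.

No, unsatisfiable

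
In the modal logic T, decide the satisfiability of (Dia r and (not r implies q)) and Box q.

Satisfiable

1. (Dia r and (not r implies q)) and Box q, 0
2. Dia r and (not r implies q), 0   [and-rule on 1]
3. Box q, 0   [and-rule on 1]
4. Dia r, 0   [and-rule on 2]
5. not r implies q, 0   [and-rule on 2]
6. q, 0   [Box-rule on 3 via 0R0]
7. r, 1   [Dia-rule on 4: fresh world 1, 0R1]
8. q, 1   [Box-rule on 3 via 0R1]
Accessibility: 0R0, 0R1, 1R1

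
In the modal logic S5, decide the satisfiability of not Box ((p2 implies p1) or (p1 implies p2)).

No, unsatisfiable

1. not Box ((p2 implies p1) or (p1 implies p2)), w0
2. not ((p2 implies p1) or (p1 implies p2)), w1
3. not (p2 implies p1), w1
4. not (p1 implies p2), w1
5. p2, w1
6. not p1, w1
7. p1, w1
8. not p2, w1
Accessibility: w0Rw0, w0Rw1, w1Rw0, w1Rw1
Branch closes: p1 and not p1 both at w1.
(One branch shown.) All branches close.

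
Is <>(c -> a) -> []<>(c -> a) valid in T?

Tableau for the negation ~(<>(c -> a) -> []<>(c -> a)):
1. ~(<>(c -> a) -> []<>(c -> a)), u
2. <>(c -> a), u
3. ~[]<>(c -> a), u
4. c -> a, v
5. a, v
6. ~<>(c -> a), w
7. ~(c -> a), w
8. c, w
9. ~a, w
Accessibility: uRu, uRv, uRw, vRv, wRw
The negation has an open branch (countermodel exists).

No, not valid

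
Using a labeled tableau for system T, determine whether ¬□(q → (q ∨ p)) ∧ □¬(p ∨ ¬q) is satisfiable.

Unsatisfiable

1. ¬□(q → (q ∨ p)) ∧ □¬(p ∨ ¬q), u
2. ¬□(q → (q ∨ p)), u   [∧-rule on 1]
3. □¬(p ∨ ¬q), u   [∧-rule on 1]
4. ¬(p ∨ ¬q), u   [□-rule on 3 via uRu]
5. ¬p, u   [¬∨-rule on 4]
6. q, u   [¬∨-rule on 4]
7. ¬(q → (q ∨ p)), v   [¬□-rule on 2: fresh world v, uRv]
8. q, v   [¬→-rule on 7]
9. ¬(q ∨ p), v   [¬→-rule on 7]
10. ¬q, v   [¬∨-rule on 9]
11. ¬p, v   [¬∨-rule on 9]
Accessibility: uRu, uRv, vRv
Branch closes: q and ¬q both at v.
(One branch shown.) All branches close.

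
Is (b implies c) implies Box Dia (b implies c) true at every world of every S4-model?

Tableau for the negation not ((b implies c) implies Box Dia (b implies c)):
1. not ((b implies c) implies Box Dia (b implies c)), 0
2. b implies c, 0
3. not Box Dia (b implies c), 0
4. c, 0
5. not Dia (b implies c), 1
6. not (b implies c), 1
7. b, 1
8. not c, 1
Accessibility: 0R0, 0R1, 1R1
The negation has an open branch (countermodel exists).

Not valid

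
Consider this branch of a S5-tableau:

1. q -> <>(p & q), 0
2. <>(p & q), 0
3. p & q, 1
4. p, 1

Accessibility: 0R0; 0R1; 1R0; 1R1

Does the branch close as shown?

No, open

There is no literal clash: for every atom and world, at most one sign appears.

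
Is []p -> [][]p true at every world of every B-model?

Invalid (countermodel exists)

Tableau for the negation ~([]p -> [][]p):
1. ~([]p -> [][]p), u
2. []p, u
3. ~[][]p, u
4. p, u
5. ~[]p, v
6. p, v
7. ~p, w
Accessibility: uRu, uRv, vRu, vRv, vRw, wRv, wRw
The negation has an open branch (countermodel exists).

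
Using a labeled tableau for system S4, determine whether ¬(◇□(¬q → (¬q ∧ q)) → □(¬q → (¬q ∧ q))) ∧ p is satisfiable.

Yes, satisfiable

1. ¬(◇□(¬q → (¬q ∧ q)) → □(¬q → (¬q ∧ q))) ∧ p, w0
2. ¬(◇□(¬q → (¬q ∧ q)) → □(¬q → (¬q ∧ q))), w0
3. p, w0
4. ◇□(¬q → (¬q ∧ q)), w0
5. ¬□(¬q → (¬q ∧ q)), w0
6. □(¬q → (¬q ∧ q)), w1
7. ¬q → (¬q ∧ q), w1
8. q, w1
9. ¬(¬q → (¬q ∧ q)), w2
10. ¬q, w2
11. ¬(¬q ∧ q), w2
Accessibility: w0Rw0, w0Rw1, w0Rw2, w1Rw1, w2Rw2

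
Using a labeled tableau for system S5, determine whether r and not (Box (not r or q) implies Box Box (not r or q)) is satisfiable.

Unsatisfiable

1. r and not (Box (not r or q) implies Box Box (not r or q)), w0
2. r, w0
3. not (Box (not r or q) implies Box Box (not r or q)), w0
4. Box (not r or q), w0
5. not Box Box (not r or q), w0
6. not r or q, w0
7. q, w0
8. not Box (not r or q), w1
9. not r or q, w1
10. q, w1
11. not (not r or q), w2
12. r, w2
13. not q, w2
14. not r or q, w2
15. q, w2
Accessibility: w0Rw0, w0Rw1, w0Rw2, w1Rw0, w1Rw1, w1Rw2, w2Rw0, w2Rw1, w2Rw2
Branch closes: q and not q both at w2.
All branches of the tableau close; one closing branch shown above.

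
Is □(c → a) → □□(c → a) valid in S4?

Tableau for the negation ¬(□(c → a) → □□(c → a)):
1. ¬(□(c → a) → □□(c → a)), u
2. □(c → a), u
3. ¬□□(c → a), u
4. c → a, u
5. a, u
6. ¬□(c → a), v
7. c → a, v
8. a, v
9. ¬(c → a), w
10. c, w
11. ¬a, w
12. c → a, w
13. a, w
Accessibility: uRu, uRv, uRw, vRv, vRw, wRw
Branch closes: a and ¬a both at w.
All branches of the negation close; one closing branch shown above.

Valid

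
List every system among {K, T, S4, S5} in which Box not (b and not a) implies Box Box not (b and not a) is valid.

T-tableau for the negation not (Box not (b and not a) implies Box Box not (b and not a)):
1. not (Box not (b and not a) implies Box Box not (b and not a)), u
2. Box not (b and not a), u
3. not Box Box not (b and not a), u
4. not (b and not a), u
5. a, u
6. not Box not (b and not a), v
7. not (b and not a), v
8. a, v
9. b and not a, w
10. b, w
11. not a, w
Accessibility: uRu, uRv, vRv, vRw, wRw
Complete open branch: countermodel on a T-frame, so not valid in T, nor in K (the same frame is also a K-frame).
S4-tableau for the negation not (Box not (b and not a) implies Box Box not (b and not a)):
1. not (Box not (b and not a) implies Box Box not (b and not a)), u
2. Box not (b and not a), u
3. not Box Box not (b and not a), u
4. not (b and not a), u
5. a, u
6. not Box not (b and not a), v
7. not (b and not a), v
8. a, v
9. b and not a, w
10. b, w
11. not a, w
12. not (b and not a), w
13. a, w
Accessibility: uRu, uRv, uRw, vRv, vRw, wRw
Branch closes: a and not a both at w.
Every branch closes (one shown): valid in S4, hence also in S5 (every theorem of S4 is a theorem of S5).

S4, S5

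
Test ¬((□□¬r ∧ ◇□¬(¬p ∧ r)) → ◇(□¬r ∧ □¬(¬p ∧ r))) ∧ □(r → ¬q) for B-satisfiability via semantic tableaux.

1. ¬((□□¬r ∧ ◇□¬(¬p ∧ r)) → ◇(□¬r ∧ □¬(¬p ∧ r))) ∧ □(r → ¬q), 0
2. ¬((□□¬r ∧ ◇□¬(¬p ∧ r)) → ◇(□¬r ∧ □¬(¬p ∧ r))), 0
3. □(r → ¬q), 0
4. □□¬r ∧ ◇□¬(¬p ∧ r), 0
5. ¬◇(□¬r ∧ □¬(¬p ∧ r)), 0
6. □□¬r, 0
7. ◇□¬(¬p ∧ r), 0
8. r → ¬q, 0
9. ¬(□¬r ∧ □¬(¬p ∧ r)), 0
10. □¬r, 0
11. ¬r, 0
12. ¬q, 0
13. ¬□¬(¬p ∧ r), 0
14. □¬(¬p ∧ r), 1
15. r → ¬q, 1
16. ¬(□¬r ∧ □¬(¬p ∧ r)), 1
17. □¬r, 1
18. ¬r, 1
19. ¬(¬p ∧ r), 0
20. ¬(¬p ∧ r), 1
21. ¬q, 1
22. ¬□¬(¬p ∧ r), 1
23. ¬p ∧ r, 2
24. ¬p, 2
25. r, 2
26. r → ¬q, 2
27. ¬(□¬r ∧ □¬(¬p ∧ r)), 2
28. □¬r, 2
29. ¬r, 2
Accessibility: 0R0, 0R1, 0R2, 1R0, 1R1, 2R0, 2R2
Branch closes: r and ¬r both at 2.
(One branch shown.) All branches close.

Unsatisfiable (every branch closes)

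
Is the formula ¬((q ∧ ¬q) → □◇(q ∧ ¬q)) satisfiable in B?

Unsatisfiable

1. ¬((q ∧ ¬q) → □◇(q ∧ ¬q)), u
2. q ∧ ¬q, u   [¬→-rule on 1]
3. ¬□◇(q ∧ ¬q), u   [¬→-rule on 1]
4. q, u   [∧-rule on 2]
5. ¬q, u   [∧-rule on 2]
Accessibility: uRu
Branch closes: q and ¬q both at u.
All branches of the tableau close; one closing branch shown above.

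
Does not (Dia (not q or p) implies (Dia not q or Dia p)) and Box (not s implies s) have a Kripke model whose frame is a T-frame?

Unsatisfiable (every branch closes)

1. not (Dia (not q or p) implies (Dia not q or Dia p)) and Box (not s implies s), 0
2. not (Dia (not q or p) implies (Dia not q or Dia p)), 0   [and-rule on 1]
3. Box (not s implies s), 0   [and-rule on 1]
4. Dia (not q or p), 0   [neg-implies-rule on 2]
5. not (Dia not q or Dia p), 0   [neg-implies-rule on 2]
6. not Dia not q, 0   [neg-or-rule on 5]
7. not Dia p, 0   [neg-or-rule on 5]
8. not s implies s, 0   [Box-rule on 3 via 0R0]
9. q, 0   [neg-Dia-rule on 6 via 0R0]
10. not p, 0   [neg-Dia-rule on 7 via 0R0]
11. s, 0   [implies-rule on 8 (branches; this branch)]
12. not q or p, 1   [Dia-rule on 4: fresh world 1, 0R1]
13. not s implies s, 1   [Box-rule on 3 via 0R1]
14. q, 1   [neg-Dia-rule on 6 via 0R1]
15. not p, 1   [neg-Dia-rule on 7 via 0R1]
16. p, 1   [or-rule on 12 (branches; this branch)]
Accessibility: 0R0, 0R1, 1R1
Branch closes: p and not p both at 1.
Every branch closes; the branch above is one of them.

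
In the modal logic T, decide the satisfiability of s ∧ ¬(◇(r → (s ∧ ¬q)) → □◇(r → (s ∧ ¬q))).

1. s ∧ ¬(◇(r → (s ∧ ¬q)) → □◇(r → (s ∧ ¬q))), 0
2. s, 0   [∧-rule on 1]
3. ¬(◇(r → (s ∧ ¬q)) → □◇(r → (s ∧ ¬q))), 0   [∧-rule on 1]
4. ◇(r → (s ∧ ¬q)), 0   [¬→-rule on 3]
5. ¬□◇(r → (s ∧ ¬q)), 0   [¬→-rule on 3]
6. r → (s ∧ ¬q), 1   [◇-rule on 4: fresh world 1, 0R1]
7. s ∧ ¬q, 1   [→-rule on 6 (branches; this branch)]
8. s, 1   [∧-rule on 7]
9. ¬q, 1   [∧-rule on 7]
10. ¬◇(r → (s ∧ ¬q)), 2   [¬□-rule on 5: fresh world 2, 0R2]
11. ¬(r → (s ∧ ¬q)), 2   [¬◇-rule on 10 via 2R2]
12. r, 2   [¬→-rule on 11]
13. ¬(s ∧ ¬q), 2   [¬→-rule on 11]
14. q, 2   [¬∧-rule on 13 (branches; this branch)]
Accessibility: 0R0, 0R1, 0R2, 1R1, 2R2

Yes, satisfiable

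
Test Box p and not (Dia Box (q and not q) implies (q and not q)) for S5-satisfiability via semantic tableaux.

1. Box p and not (Dia Box (q and not q) implies (q and not q)), u
2. Box p, u   [and-rule on 1]
3. not (Dia Box (q and not q) implies (q and not q)), u   [and-rule on 1]
4. Dia Box (q and not q), u   [neg-implies-rule on 3]
5. not (q and not q), u   [neg-implies-rule on 3]
6. p, u   [Box-rule on 2 via uRu]
7. q, u   [neg-and-rule on 5 (branches; this branch)]
8. Box (q and not q), v   [Dia-rule on 4: fresh world v, uRv]
9. p, v   [Box-rule on 2 via uRv]
10. q and not q, u   [Box-rule on 8 via vRu]
11. not q, u   [and-rule on 10]
Accessibility: uRu, uRv, vRu, vRv
Branch closes: q and not q both at u.
(One branch shown.) All branches close.

No, unsatisfiable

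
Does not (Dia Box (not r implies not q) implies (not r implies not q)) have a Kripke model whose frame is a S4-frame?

Satisfiable (open branch found)

1. not (Dia Box (not r implies not q) implies (not r implies not q)), 0
2. Dia Box (not r implies not q), 0   [neg-implies-rule on 1]
3. not (not r implies not q), 0   [neg-implies-rule on 1]
4. not r, 0   [neg-implies-rule on 3]
5. q, 0   [neg-implies-rule on 3]
6. Box (not r implies not q), 1   [Dia-rule on 2: fresh world 1, 0R1]
7. not r implies not q, 1   [Box-rule on 6 via 1R1]
8. not q, 1   [implies-rule on 7 (branches; this branch)]
Accessibility: 0R0, 0R1, 1R1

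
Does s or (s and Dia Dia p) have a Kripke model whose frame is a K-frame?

Yes, satisfiable

1. s or (s and Dia Dia p), w0
2. s and Dia Dia p, w0
3. s, w0
4. Dia Dia p, w0
5. Dia p, w1
6. p, w2
Accessibility: w0Rw1, w1Rw2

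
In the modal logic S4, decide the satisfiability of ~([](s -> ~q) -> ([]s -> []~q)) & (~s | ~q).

Unsatisfiable

1. ~([](s -> ~q) -> ([]s -> []~q)) & (~s | ~q), w0
2. ~([](s -> ~q) -> ([]s -> []~q)), w0
3. ~s | ~q, w0
4. [](s -> ~q), w0
5. ~([]s -> []~q), w0
6. []s, w0
7. ~[]~q, w0
8. s -> ~q, w0
9. s, w0
10. ~q, w0
11. q, w1
12. s -> ~q, w1
13. s, w1
14. ~q, w1
Accessibility: w0Rw0, w0Rw1, w1Rw1
Branch closes: q and ~q both at w1.
Every branch closes; the branch above is one of them.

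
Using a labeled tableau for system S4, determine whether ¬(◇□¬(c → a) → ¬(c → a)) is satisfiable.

Satisfiable

1. ¬(◇□¬(c → a) → ¬(c → a)), w0
2. ◇□¬(c → a), w0   [¬→-rule on 1]
3. c → a, w0   [¬→-rule on 1]
4. a, w0   [→-rule on 3 (branches; this branch)]
5. □¬(c → a), w1   [◇-rule on 2: fresh world w1, w0Rw1]
6. ¬(c → a), w1   [□-rule on 5 via w1Rw1]
7. c, w1   [¬→-rule on 6]
8. ¬a, w1   [¬→-rule on 6]
Accessibility: w0Rw0, w0Rw1, w1Rw1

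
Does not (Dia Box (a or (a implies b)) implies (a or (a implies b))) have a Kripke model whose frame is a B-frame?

1. not (Dia Box (a or (a implies b)) implies (a or (a implies b))), u
2. Dia Box (a or (a implies b)), u   [neg-implies-rule on 1]
3. not (a or (a implies b)), u   [neg-implies-rule on 1]
4. not a, u   [neg-or-rule on 3]
5. not (a implies b), u   [neg-or-rule on 3]
6. a, u   [neg-implies-rule on 5]
7. not b, u   [neg-implies-rule on 5]
Accessibility: uRu
Branch closes: a and not a both at u.
(One branch shown.) All branches close.

Unsatisfiable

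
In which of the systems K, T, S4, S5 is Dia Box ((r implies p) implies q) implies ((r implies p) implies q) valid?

S5

S5-tableau for the negation not (Dia Box ((r implies p) implies q) implies ((r implies p) implies q)):
1. not (Dia Box ((r implies p) implies q) implies ((r implies p) implies q)), w0
2. Dia Box ((r implies p) implies q), w0
3. not ((r implies p) implies q), w0
4. r implies p, w0
5. not q, w0
6. p, w0
7. Box ((r implies p) implies q), w1
8. (r implies p) implies q, w0
9. (r implies p) implies q, w1
10. not (r implies p), w0
11. r, w0
12. not p, w0
Accessibility: w0Rw0, w0Rw1, w1Rw0, w1Rw1
Branch closes: p and not p both at w0.
Every branch closes (one shown): valid in S5.
S4-tableau for the negation not (Dia Box ((r implies p) implies q) implies ((r implies p) implies q)):
1. not (Dia Box ((r implies p) implies q) implies ((r implies p) implies q)), w0
2. Dia Box ((r implies p) implies q), w0
3. not ((r implies p) implies q), w0
4. r implies p, w0
5. not q, w0
6. p, w0
7. Box ((r implies p) implies q), w1
8. (r implies p) implies q, w1
9. q, w1
Accessibility: w0Rw0, w0Rw1, w1Rw1
Complete open branch: countermodel on an S4-frame, so not valid in S4, nor in K, T (the same frame is also a K-frame and a T-frame).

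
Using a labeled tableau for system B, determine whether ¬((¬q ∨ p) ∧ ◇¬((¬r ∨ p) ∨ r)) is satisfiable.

Satisfiable (open branch found)

1. ¬((¬q ∨ p) ∧ ◇¬((¬r ∨ p) ∨ r)), 0
2. ¬◇¬((¬r ∨ p) ∨ r), 0   [¬∧-rule on 1 (branches; this branch)]
3. (¬r ∨ p) ∨ r, 0   [¬◇-rule on 2 via 0R0]
4. r, 0   [∨-rule on 3 (branches; this branch)]
Accessibility: 0R0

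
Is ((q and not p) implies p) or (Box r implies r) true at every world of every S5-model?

Tableau for the negation not (((q and not p) implies p) or (Box r implies r)):
1. not (((q and not p) implies p) or (Box r implies r)), w0
2. not ((q and not p) implies p), w0   [neg-or-rule on 1]
3. not (Box r implies r), w0   [neg-or-rule on 1]
4. q and not p, w0   [neg-implies-rule on 2]
5. not p, w0   [neg-implies-rule on 2]
6. Box r, w0   [neg-implies-rule on 3]
7. not r, w0   [neg-implies-rule on 3]
8. q, w0   [and-rule on 4]
9. r, w0   [Box-rule on 6 via w0Rw0]
Accessibility: w0Rw0
Branch closes: r and not r both at w0.
All branches of the negation close; one closing branch shown above.

Yes, valid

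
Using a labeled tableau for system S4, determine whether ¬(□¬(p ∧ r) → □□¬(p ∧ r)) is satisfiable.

1. ¬(□¬(p ∧ r) → □□¬(p ∧ r)), u
2. □¬(p ∧ r), u
3. ¬□□¬(p ∧ r), u
4. ¬(p ∧ r), u
5. ¬r, u
6. ¬□¬(p ∧ r), v
7. ¬(p ∧ r), v
8. ¬r, v
9. p ∧ r, w
10. p, w
11. r, w
12. ¬(p ∧ r), w
13. ¬r, w
Accessibility: uRu, uRv, uRw, vRv, vRw, wRw
Branch closes: r and ¬r both at w.
Every branch closes; the branch above is one of them.

No, unsatisfiable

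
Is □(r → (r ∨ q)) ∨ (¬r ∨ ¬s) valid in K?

Valid in K

Tableau for the negation ¬(□(r → (r ∨ q)) ∨ (¬r ∨ ¬s)):
1. ¬(□(r → (r ∨ q)) ∨ (¬r ∨ ¬s)), 0
2. ¬□(r → (r ∨ q)), 0
3. ¬(¬r ∨ ¬s), 0
4. r, 0
5. s, 0
6. ¬(r → (r ∨ q)), 1
7. r, 1
8. ¬(r ∨ q), 1
9. ¬r, 1
10. ¬q, 1
Accessibility: 0R1
Branch closes: r and ¬r both at 1.
All branches of the negation close; one closing branch shown above.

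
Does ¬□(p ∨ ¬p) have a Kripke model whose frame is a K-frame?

1. ¬□(p ∨ ¬p), 0
2. ¬(p ∨ ¬p), 1
3. ¬p, 1
4. p, 1
Accessibility: 0R1
Branch closes: p and ¬p both at 1.
All branches of the tableau close; one closing branch shown above.

Unsatisfiable (every branch closes)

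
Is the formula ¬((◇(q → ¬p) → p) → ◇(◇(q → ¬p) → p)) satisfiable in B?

Unsatisfiable (every branch closes)

1. ¬((◇(q → ¬p) → p) → ◇(◇(q → ¬p) → p)), u
2. ◇(q → ¬p) → p, u
3. ¬◇(◇(q → ¬p) → p), u
4. ¬(◇(q → ¬p) → p), u
5. ◇(q → ¬p), u
6. ¬p, u
7. ¬◇(q → ¬p), u
8. ¬(q → ¬p), u
9. q, u
10. p, u
Accessibility: uRu
Branch closes: p and ¬p both at u.
Every branch closes; the branch above is one of them.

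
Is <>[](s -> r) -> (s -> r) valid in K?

No, not valid

Tableau for the negation ~(<>[](s -> r) -> (s -> r)):
1. ~(<>[](s -> r) -> (s -> r)), u
2. <>[](s -> r), u
3. ~(s -> r), u
4. s, u
5. ~r, u
6. [](s -> r), v
Accessibility: uRv
The negation has an open branch (countermodel exists).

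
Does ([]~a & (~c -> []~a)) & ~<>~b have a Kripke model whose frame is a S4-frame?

Satisfiable

1. ([]~a & (~c -> []~a)) & ~<>~b, u
2. []~a & (~c -> []~a), u   [&-rule on 1]
3. ~<>~b, u   [&-rule on 1]
4. []~a, u   [&-rule on 2]
5. ~c -> []~a, u   [&-rule on 2]
6. b, u   [~<>-rule on 3 via uRu]
7. ~a, u   [[]-rule on 4 via uRu]
Accessibility: uRu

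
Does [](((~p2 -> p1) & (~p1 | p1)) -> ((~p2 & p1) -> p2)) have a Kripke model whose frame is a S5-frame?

Satisfiable (open branch found)

1. [](((~p2 -> p1) & (~p1 | p1)) -> ((~p2 & p1) -> p2)), 0
2. ((~p2 -> p1) & (~p1 | p1)) -> ((~p2 & p1) -> p2), 0
3. (~p2 & p1) -> p2, 0
4. p2, 0
Accessibility: 0R0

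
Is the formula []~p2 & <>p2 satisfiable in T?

Unsatisfiable (every branch closes)

1. []~p2 & <>p2, 0
2. []~p2, 0
3. <>p2, 0
4. ~p2, 0
5. p2, 1
6. ~p2, 1
Accessibility: 0R0, 0R1, 1R1
Branch closes: p2 and ~p2 both at 1.
(One branch shown.) All branches close.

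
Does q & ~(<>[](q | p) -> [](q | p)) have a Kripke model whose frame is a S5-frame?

Unsatisfiable (every branch closes)

1. q & ~(<>[](q | p) -> [](q | p)), u
2. q, u
3. ~(<>[](q | p) -> [](q | p)), u
4. <>[](q | p), u
5. ~[](q | p), u
6. [](q | p), v
7. q | p, u
8. q | p, v
9. p, u
10. p, v
11. ~(q | p), w
12. ~q, w
13. ~p, w
14. q | p, w
15. p, w
Accessibility: uRu, uRv, uRw, vRu, vRv, vRw, wRu, wRv, wRw
Branch closes: p and ~p both at w.
(One branch shown.) All branches close.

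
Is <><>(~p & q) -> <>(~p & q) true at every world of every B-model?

Tableau for the negation ~(<><>(~p & q) -> <>(~p & q)):
1. ~(<><>(~p & q) -> <>(~p & q)), 0
2. <><>(~p & q), 0
3. ~<>(~p & q), 0
4. ~(~p & q), 0
5. ~q, 0
6. <>(~p & q), 1
7. ~(~p & q), 1
8. ~q, 1
9. ~p & q, 2
10. ~p, 2
11. q, 2
Accessibility: 0R0, 0R1, 1R0, 1R1, 1R2, 2R1, 2R2
The negation has an open branch (countermodel exists).

Invalid (countermodel exists)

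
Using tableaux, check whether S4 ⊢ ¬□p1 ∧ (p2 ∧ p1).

Tableau for the negation ¬(¬□p1 ∧ (p2 ∧ p1)):
1. ¬(¬□p1 ∧ (p2 ∧ p1)), u
2. ¬(p2 ∧ p1), u   [¬∧-rule on 1 (branches; this branch)]
3. ¬p1, u   [¬∧-rule on 2 (branches; this branch)]
Accessibility: uRu
The negation has an open branch (countermodel exists).

Invalid (countermodel exists)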